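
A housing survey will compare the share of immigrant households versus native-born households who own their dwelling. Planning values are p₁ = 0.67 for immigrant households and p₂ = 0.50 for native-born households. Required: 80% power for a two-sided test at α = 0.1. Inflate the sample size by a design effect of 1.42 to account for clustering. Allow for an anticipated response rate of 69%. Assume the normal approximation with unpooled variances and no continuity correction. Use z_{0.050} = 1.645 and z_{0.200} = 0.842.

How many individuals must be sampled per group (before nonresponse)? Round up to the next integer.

n = 208 per group

n = (z_{α/2} + z_β)² · [p₁(1−p₁) + p₂(1−p₂)] / (p₁ − p₂)²
  = (1.645 + 0.842)² · (0.67·0.33 + 0.50·0.50) / (0.17)²
  = (2.487)² · (0.2211 + 0.2500) / 0.0289
  = 6.1852 · 0.4711 / 0.0289
  = 100.82
Design effect: 1.42 × 100.82 = 143.17.
Adjust for 69% response: 143.17 / 0.69 = 207.49.
Round up → n = 208 per group.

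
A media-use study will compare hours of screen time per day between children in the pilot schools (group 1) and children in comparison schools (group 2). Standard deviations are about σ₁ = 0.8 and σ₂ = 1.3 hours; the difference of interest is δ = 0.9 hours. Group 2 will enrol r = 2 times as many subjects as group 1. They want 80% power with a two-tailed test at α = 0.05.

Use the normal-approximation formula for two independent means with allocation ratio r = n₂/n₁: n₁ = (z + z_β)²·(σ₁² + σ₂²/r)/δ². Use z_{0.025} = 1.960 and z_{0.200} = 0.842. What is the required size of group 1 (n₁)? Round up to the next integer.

n₁ = (z_{α/2} + z_β)² · (σ₁² + σ₂²/r) / δ²
   = (1.960 + 0.842)² · (0.8² + 1.3²/2) / 0.9²
   = 7.8512 · (0.64 + 0.845) / 0.81
   = 7.8512 · 1.485 / 0.81
   = 14.39
Round up → n₁ = 15; n₂ = r·n₁ = 2 × 15 = 30.

n₁ = 15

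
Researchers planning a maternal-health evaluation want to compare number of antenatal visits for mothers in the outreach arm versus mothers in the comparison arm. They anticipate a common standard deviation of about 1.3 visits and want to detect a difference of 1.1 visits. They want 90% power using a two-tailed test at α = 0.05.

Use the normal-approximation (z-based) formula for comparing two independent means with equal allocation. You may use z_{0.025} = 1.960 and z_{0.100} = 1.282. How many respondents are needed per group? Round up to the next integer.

n = 30 per group

n = (z_{α/2} + z_β)² · (σ₁² + σ₂²) / δ²
  = (1.960 + 1.282)² · (2·1.3² = 3.38) / 1.1²
  = 10.5106 · 3.38 / 1.21
  = 29.36
Round up → n = 30 per group.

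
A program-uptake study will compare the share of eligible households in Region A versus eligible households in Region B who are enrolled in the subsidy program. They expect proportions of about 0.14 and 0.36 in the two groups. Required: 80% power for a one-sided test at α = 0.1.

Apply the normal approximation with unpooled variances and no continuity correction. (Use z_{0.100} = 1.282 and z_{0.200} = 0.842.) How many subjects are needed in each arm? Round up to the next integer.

n = 33 per group

n = (z_α + z_β)² · [p₁(1−p₁) + p₂(1−p₂)] / (p₁ − p₂)²
  = (1.282 + 0.842)² · (0.14·0.86 + 0.36·0.64) / (-0.22)²
  = (2.124)² · (0.1204 + 0.2304) / 0.0484
  = 4.5114 · 0.3508 / 0.0484
  = 32.70
Round up → n = 33 per group.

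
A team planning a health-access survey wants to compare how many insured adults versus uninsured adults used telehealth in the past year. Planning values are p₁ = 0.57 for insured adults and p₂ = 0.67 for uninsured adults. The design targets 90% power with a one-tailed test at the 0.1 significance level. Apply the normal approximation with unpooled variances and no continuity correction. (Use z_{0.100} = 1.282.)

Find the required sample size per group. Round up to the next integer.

n = (z_α + z_β)² · [p₁(1−p₁) + p₂(1−p₂)] / (p₁ − p₂)²
  = (1.282 + 1.282)² · (0.57·0.43 + 0.67·0.33) / (-0.10)²
  = (2.564)² · (0.2451 + 0.2211) / 0.0100
  = 6.5741 · 0.4662 / 0.0100
  = 306.48
Round up → n = 307 per group.

n = 307 per group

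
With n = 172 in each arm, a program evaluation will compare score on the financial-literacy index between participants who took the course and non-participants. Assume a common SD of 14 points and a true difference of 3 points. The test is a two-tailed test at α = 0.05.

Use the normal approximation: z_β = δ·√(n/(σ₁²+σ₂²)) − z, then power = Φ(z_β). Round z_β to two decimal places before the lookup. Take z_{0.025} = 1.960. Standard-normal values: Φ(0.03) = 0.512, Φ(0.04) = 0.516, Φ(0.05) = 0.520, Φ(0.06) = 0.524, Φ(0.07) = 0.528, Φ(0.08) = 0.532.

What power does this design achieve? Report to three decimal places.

Power ≈ 0.512

z_β = δ·√(n/(σ₁²+σ₂²)) − z_{α/2}
    = 3 · √(172/392) − 1.960
    = 3 · 0.66240 − 1.960
    = 1.9872 − 1.960 = 0.0272 → 0.03
Power = Φ(0.03) = 0.512.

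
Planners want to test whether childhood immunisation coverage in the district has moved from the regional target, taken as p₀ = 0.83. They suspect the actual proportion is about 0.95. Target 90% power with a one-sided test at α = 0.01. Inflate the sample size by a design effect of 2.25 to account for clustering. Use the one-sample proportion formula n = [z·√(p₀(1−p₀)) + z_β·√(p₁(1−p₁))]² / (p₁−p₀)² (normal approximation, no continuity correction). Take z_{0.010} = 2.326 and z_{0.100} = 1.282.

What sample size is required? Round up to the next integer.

n = 208

n = [z_α·√(p₀q₀) + z_β·√(p₁q₁)]² / (p₁ − p₀)²
  = [2.326·√(0.83·0.17) + 1.282·√(0.95·0.05)]² / (0.12)²
  = [2.326·0.3756 + 1.282·0.2179]² / 0.0144
  = [1.1531]² / 0.0144
  = 92.34
Design effect: 2.25 × 92.34 = 207.77.
Round up → n = 208.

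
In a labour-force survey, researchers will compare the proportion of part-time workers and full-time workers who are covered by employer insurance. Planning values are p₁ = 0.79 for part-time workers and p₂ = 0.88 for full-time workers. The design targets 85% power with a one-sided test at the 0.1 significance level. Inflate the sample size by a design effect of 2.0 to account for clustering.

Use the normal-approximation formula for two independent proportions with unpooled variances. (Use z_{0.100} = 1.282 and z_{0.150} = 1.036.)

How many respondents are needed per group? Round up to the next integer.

n = (z_α + z_β)² · [p₁(1−p₁) + p₂(1−p₂)] / (p₁ − p₂)²
  = (1.282 + 1.036)² · (0.79·0.21 + 0.88·0.12) / (-0.09)²
  = (2.318)² · (0.1659 + 0.1056) / 0.0081
  = 5.3731 · 0.2715 / 0.0081
  = 180.10
Design effect: 2.0 × 180.10 = 360.20.
Round up → n = 361 per group.

n = 361 per group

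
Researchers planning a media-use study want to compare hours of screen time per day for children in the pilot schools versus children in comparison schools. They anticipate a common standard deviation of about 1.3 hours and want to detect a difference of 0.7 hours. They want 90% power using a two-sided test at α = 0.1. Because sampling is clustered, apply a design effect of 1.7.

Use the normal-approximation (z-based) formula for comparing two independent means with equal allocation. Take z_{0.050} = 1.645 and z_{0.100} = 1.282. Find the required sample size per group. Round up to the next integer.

n = 101 per group

n = (z_{α/2} + z_β)² · (σ₁² + σ₂²) / δ²
  = (1.645 + 1.282)² · (2·1.3² = 3.38) / 0.7²
  = 8.5673 · 3.38 / 0.49
  = 59.10
Design effect: 1.7 × 59.10 = 100.47.
Round up → n = 101 per group.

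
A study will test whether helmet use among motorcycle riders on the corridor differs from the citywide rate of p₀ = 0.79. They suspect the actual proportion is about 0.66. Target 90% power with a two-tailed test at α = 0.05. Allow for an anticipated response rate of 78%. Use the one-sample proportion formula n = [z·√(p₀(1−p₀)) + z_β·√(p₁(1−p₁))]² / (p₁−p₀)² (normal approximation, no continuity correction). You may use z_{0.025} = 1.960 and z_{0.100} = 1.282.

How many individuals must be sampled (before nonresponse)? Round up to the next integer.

n = 150

n = [z_{α/2}·√(p₀q₀) + z_β·√(p₁q₁)]² / (p₁ − p₀)²
  = [1.960·√(0.79·0.21) + 1.282·√(0.66·0.34)]² / (-0.13)²
  = [1.960·0.4073 + 1.282·0.4737]² / 0.0169
  = [1.4056]² / 0.0169
  = 116.91
Adjust for 78% response: 116.91 / 0.78 = 149.88.
Round up → n = 150.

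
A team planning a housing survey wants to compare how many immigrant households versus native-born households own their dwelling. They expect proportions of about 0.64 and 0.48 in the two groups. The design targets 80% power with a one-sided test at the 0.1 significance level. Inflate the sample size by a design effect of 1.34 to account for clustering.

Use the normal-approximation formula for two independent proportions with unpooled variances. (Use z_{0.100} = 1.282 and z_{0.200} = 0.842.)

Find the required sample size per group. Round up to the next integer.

n = 114 per group

n = (z_α + z_β)² · [p₁(1−p₁) + p₂(1−p₂)] / (p₁ − p₂)²
  = (1.282 + 0.842)² · (0.64·0.36 + 0.48·0.52) / (0.16)²
  = (2.124)² · (0.2304 + 0.2496) / 0.0256
  = 4.5114 · 0.4800 / 0.0256
  = 84.59
Design effect: 1.34 × 84.59 = 113.35.
Round up → n = 114 per group.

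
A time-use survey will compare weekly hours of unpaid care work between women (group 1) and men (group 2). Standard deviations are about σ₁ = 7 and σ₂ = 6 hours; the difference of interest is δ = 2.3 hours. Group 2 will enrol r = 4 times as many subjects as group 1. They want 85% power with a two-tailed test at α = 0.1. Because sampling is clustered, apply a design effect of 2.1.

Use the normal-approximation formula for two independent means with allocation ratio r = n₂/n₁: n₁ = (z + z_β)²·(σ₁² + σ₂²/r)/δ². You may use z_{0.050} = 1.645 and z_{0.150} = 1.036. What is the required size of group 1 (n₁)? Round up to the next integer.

n₁ = 166

n₁ = (z_{α/2} + z_β)² · (σ₁² + σ₂²/r) / δ²
   = (1.645 + 1.036)² · (7² + 6²/4) / 2.3²
   = 7.1878 · (49 + 9) / 5.29
   = 7.1878 · 58 / 5.29
   = 78.81
Design effect: 2.1 × 78.81 = 165.50.
Round up → n₁ = 166; n₂ = r·n₁ = 4 × 166 = 664.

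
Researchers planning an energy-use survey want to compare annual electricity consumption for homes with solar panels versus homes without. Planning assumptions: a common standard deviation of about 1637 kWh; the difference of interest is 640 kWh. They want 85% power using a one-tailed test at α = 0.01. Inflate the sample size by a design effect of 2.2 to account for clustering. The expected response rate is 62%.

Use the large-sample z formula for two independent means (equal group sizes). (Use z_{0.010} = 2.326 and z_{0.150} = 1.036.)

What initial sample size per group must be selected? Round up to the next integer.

n = 525 per group

n = (z_α + z_β)² · (σ₁² + σ₂²) / δ²
  = (2.326 + 1.036)² · (2·1637² = 5359538) / 640²
  = 11.3030 · 5359538 / 409600
  = 147.90
Design effect: 2.2 × 147.90 = 325.38.
Adjust for 62% response: 325.38 / 0.62 = 524.80.
Round up → n = 525 per group.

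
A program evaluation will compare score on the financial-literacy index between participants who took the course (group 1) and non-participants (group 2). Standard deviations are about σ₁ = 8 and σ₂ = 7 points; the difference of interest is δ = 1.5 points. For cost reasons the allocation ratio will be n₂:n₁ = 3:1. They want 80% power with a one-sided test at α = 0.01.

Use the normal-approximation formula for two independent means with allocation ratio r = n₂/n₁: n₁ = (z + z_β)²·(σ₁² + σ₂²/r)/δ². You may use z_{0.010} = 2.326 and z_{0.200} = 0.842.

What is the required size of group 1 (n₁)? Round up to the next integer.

n₁ = (z_α + z_β)² · (σ₁² + σ₂²/r) / δ²
   = (2.326 + 0.842)² · (8² + 7²/3) / 1.5²
   = 10.0362 · (64 + 16.3333) / 2.25
   = 10.0362 · 80.3333 / 2.25
   = 358.33
Round up → n₁ = 359; n₂ = r·n₁ = 3 × 359 = 1077.

n₁ = 359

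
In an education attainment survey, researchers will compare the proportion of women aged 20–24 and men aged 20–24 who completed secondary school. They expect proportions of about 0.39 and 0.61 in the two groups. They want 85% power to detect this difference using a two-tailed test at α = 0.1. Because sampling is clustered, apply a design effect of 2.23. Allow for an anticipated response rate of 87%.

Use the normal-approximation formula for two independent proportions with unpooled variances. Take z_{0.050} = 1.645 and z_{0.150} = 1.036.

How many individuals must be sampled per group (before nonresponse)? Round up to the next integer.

n = (z_{α/2} + z_β)² · [p₁(1−p₁) + p₂(1−p₂)] / (p₁ − p₂)²
  = (1.645 + 1.036)² · (0.39·0.61 + 0.61·0.39) / (-0.22)²
  = (2.681)² · (0.2379 + 0.2379) / 0.0484
  = 7.1878 · 0.4758 / 0.0484
  = 70.66
Design effect: 2.23 × 70.66 = 157.57.
Adjust for 87% response: 157.57 / 0.87 = 181.12.
Round up → n = 182 per group.

n = 182 per group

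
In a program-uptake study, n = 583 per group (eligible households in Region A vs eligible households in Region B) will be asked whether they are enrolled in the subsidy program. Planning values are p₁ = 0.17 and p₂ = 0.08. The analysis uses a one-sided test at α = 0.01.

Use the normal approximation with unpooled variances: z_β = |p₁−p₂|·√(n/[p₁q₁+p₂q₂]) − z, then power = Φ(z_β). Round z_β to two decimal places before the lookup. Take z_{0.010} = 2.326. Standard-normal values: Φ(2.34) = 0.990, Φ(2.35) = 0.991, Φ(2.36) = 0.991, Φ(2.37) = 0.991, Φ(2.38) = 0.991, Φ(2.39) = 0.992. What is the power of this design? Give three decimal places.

z_β = |p₁−p₂|·√(n/[p₁q₁+p₂q₂]) − z_α
    = 0.09 · √(583/0.2147) − 2.326
    = 0.09 · 52.1097 − 2.326
    = 4.6899 − 2.326 = 2.3639 → 2.36
Power = Φ(2.36) = 0.991.

Power ≈ 0.991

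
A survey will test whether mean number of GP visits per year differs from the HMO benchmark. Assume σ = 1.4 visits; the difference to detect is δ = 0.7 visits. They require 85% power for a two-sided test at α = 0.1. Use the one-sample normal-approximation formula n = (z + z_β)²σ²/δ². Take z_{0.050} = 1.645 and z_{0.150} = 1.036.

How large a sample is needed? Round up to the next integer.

n = 29

n = (z_{α/2} + z_β)² · σ² / δ²
  = (1.645 + 1.036)² · 1.4² / 0.7²
  = 7.1878 · 1.96 / 0.49
  = 28.75
Round up → n = 29.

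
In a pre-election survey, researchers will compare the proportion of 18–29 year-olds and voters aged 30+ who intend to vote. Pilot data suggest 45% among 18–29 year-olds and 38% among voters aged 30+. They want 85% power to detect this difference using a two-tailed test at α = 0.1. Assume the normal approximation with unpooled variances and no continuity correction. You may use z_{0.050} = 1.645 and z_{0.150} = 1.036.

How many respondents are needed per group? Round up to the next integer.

n = (z_{α/2} + z_β)² · [p₁(1−p₁) + p₂(1−p₂)] / (p₁ − p₂)²
  = (1.645 + 1.036)² · (0.45·0.55 + 0.38·0.62) / (0.07)²
  = (2.681)² · (0.2475 + 0.2356) / 0.0049
  = 7.1878 · 0.4831 / 0.0049
  = 708.65
Round up → n = 709 per group.

n = 709 per group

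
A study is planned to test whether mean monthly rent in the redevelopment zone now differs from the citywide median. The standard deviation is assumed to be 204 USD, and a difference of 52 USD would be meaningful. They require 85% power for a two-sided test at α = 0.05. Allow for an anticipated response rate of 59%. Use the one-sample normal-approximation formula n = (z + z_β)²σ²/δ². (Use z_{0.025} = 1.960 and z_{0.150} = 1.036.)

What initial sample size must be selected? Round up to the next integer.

n = 235

n = (z_{α/2} + z_β)² · σ² / δ²
  = (1.960 + 1.036)² · 204² / 52²
  = 8.9760 · 41616 / 2704
  = 138.15
Adjust for 59% response: 138.15 / 0.59 = 234.15.
Round up → n = 235.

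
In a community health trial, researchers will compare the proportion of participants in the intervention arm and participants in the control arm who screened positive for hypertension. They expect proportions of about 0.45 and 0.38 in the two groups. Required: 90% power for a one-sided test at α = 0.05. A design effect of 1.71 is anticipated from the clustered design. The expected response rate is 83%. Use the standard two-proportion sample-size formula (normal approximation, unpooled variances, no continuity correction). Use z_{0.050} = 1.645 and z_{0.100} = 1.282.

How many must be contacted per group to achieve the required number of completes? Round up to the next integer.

n = (z_α + z_β)² · [p₁(1−p₁) + p₂(1−p₂)] / (p₁ − p₂)²
  = (1.645 + 1.282)² · (0.45·0.55 + 0.38·0.62) / (0.07)²
  = (2.927)² · (0.2475 + 0.2356) / 0.0049
  = 8.5673 · 0.4831 / 0.0049
  = 844.67
Design effect: 1.71 × 844.67 = 1444.38.
Adjust for 83% response: 1444.38 / 0.83 = 1740.22.
Round up → n = 1741 per group.

n = 1741 per group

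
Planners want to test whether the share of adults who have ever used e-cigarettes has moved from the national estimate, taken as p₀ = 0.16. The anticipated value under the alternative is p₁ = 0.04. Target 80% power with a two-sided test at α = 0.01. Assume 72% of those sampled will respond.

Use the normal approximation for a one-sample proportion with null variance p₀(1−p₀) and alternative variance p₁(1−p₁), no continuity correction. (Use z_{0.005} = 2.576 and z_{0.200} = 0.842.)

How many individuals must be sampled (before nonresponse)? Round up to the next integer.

n = 119

n = [z_{α/2}·√(p₀q₀) + z_β·√(p₁q₁)]² / (p₁ − p₀)²
  = [2.576·√(0.16·0.84) + 0.842·√(0.04·0.96)]² / (-0.12)²
  = [2.576·0.3666 + 0.842·0.1960]² / 0.0144
  = [1.1094]² / 0.0144
  = 85.47
Adjust for 72% response: 85.47 / 0.72 = 118.70.
Round up → n = 119.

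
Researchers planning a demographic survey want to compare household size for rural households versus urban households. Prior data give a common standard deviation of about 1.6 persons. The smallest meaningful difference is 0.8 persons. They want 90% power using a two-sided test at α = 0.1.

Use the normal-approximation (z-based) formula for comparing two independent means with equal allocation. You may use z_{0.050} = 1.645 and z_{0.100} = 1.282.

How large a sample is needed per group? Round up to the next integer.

n = (z_{α/2} + z_β)² · (σ₁² + σ₂²) / δ²
  = (1.645 + 1.282)² · (2·1.6² = 5.12) / 0.8²
  = 8.5673 · 5.12 / 0.64
  = 68.54
Round up → n = 69 per group.

n = 69 per group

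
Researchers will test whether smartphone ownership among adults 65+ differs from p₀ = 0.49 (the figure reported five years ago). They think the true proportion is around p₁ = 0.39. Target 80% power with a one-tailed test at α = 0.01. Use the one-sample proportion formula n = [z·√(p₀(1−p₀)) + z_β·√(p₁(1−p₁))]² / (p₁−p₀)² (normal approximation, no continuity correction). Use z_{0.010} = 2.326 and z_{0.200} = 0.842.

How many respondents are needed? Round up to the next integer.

n = [z_α·√(p₀q₀) + z_β·√(p₁q₁)]² / (p₁ − p₀)²
  = [2.326·√(0.49·0.51) + 0.842·√(0.39·0.61)]² / (-0.10)²
  = [2.326·0.4999 + 0.842·0.4877]² / 0.0100
  = [1.5735]² / 0.0100
  = 247.58
Round up → n = 248.

n = 248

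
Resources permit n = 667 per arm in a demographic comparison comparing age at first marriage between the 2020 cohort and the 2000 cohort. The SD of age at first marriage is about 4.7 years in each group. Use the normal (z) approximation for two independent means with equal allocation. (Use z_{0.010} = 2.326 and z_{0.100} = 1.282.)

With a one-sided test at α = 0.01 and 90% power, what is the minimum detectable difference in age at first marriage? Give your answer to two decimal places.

δ = (z_α + z_β) · √((σ₁²+σ₂²)/n)
  = (2.326 + 1.282) · √(44.18/667)
  = 3.608 · √0.06624
  = 3.608 · 0.2574
  = 0.9286

Minimum detectable difference ≈ 0.93 years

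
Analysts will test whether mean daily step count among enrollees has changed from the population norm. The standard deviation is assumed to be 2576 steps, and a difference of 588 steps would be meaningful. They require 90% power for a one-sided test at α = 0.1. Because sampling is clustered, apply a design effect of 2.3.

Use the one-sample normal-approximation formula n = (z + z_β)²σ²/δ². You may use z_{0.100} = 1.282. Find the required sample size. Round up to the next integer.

n = (z_α + z_β)² · σ² / δ²
  = (1.282 + 1.282)² · 2576² / 588²
  = 6.5741 · 6635776 / 345744
  = 126.17
Design effect: 2.3 × 126.17 = 290.20.
Round up → n = 291.

n = 291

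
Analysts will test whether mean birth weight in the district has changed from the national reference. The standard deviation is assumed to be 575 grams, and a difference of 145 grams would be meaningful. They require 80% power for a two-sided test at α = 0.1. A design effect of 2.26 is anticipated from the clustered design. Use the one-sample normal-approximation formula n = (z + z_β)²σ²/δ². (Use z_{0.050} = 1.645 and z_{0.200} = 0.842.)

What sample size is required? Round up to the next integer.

n = (z_{α/2} + z_β)² · σ² / δ²
  = (1.645 + 0.842)² · 575² / 145²
  = 6.1852 · 330625 / 21025
  = 97.26
Design effect: 2.26 × 97.26 = 219.82.
Round up → n = 220.

n = 220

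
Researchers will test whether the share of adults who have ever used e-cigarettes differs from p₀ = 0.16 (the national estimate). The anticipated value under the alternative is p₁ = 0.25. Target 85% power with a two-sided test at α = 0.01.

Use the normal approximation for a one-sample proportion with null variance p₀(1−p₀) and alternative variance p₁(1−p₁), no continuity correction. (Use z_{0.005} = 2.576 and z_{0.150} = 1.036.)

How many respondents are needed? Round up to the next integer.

n = 240

n = [z_{α/2}·√(p₀q₀) + z_β·√(p₁q₁)]² / (p₁ − p₀)²
  = [2.576·√(0.16·0.84) + 1.036·√(0.25·0.75)]² / (0.09)²
  = [2.576·0.3666 + 1.036·0.4330]² / 0.0081
  = [1.3930]² / 0.0081
  = 239.55
Round up → n = 240.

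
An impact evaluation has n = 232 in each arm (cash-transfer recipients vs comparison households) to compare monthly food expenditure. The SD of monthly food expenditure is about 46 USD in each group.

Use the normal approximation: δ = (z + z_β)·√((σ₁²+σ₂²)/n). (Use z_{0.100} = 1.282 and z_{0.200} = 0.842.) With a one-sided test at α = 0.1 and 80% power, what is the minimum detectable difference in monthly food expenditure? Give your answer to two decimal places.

Minimum detectable difference ≈ 9.07 USD

δ = (z_α + z_β) · √((σ₁²+σ₂²)/n)
  = (1.282 + 0.842) · √(4232/232)
  = 2.124 · √18.2414
  = 2.124 · 4.2710
  = 9.0716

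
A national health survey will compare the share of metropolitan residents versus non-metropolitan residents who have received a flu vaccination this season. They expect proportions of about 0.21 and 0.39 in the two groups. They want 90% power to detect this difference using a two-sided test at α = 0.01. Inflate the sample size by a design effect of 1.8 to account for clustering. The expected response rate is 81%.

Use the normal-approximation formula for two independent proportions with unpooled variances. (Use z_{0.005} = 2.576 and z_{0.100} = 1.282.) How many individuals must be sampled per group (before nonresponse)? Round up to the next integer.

n = 413 per group

n = (z_{α/2} + z_β)² · [p₁(1−p₁) + p₂(1−p₂)] / (p₁ − p₂)²
  = (2.576 + 1.282)² · (0.21·0.79 + 0.39·0.61) / (-0.18)²
  = (3.858)² · (0.1659 + 0.2379) / 0.0324
  = 14.8842 · 0.4038 / 0.0324
  = 185.50
Design effect: 1.8 × 185.50 = 333.90.
Adjust for 81% response: 333.90 / 0.81 = 412.22.
Round up → n = 413 per group.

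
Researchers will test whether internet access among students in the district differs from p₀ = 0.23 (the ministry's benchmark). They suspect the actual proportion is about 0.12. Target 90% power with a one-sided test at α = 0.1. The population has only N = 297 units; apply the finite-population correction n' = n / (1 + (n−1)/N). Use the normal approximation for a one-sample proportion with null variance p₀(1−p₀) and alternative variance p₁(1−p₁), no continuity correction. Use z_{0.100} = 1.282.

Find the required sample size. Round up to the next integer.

n = [z_α·√(p₀q₀) + z_β·√(p₁q₁)]² / (p₁ − p₀)²
  = [1.282·√(0.23·0.77) + 1.282·√(0.12·0.88)]² / (-0.11)²
  = [1.282·0.4208 + 1.282·0.3250]² / 0.0121
  = [0.9561]² / 0.0121
  = 75.55
Finite-population correction (N = 297): 75.55 / (1 + (75.55 − 1)/297) = 60.39.
Round up → n = 61.

n = 61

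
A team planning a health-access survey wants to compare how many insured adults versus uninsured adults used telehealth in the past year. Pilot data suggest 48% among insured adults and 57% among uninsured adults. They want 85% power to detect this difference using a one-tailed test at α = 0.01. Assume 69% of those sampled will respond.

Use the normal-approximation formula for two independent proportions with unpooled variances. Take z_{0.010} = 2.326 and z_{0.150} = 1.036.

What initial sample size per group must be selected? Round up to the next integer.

n = (z_α + z_β)² · [p₁(1−p₁) + p₂(1−p₂)] / (p₁ − p₂)²
  = (2.326 + 1.036)² · (0.48·0.52 + 0.57·0.43) / (-0.09)²
  = (3.362)² · (0.2496 + 0.2451) / 0.0081
  = 11.3030 · 0.4947 / 0.0081
  = 690.32
Adjust for 69% response: 690.32 / 0.69 = 1000.47.
Round up → n = 1001 per group.

n = 1001 per group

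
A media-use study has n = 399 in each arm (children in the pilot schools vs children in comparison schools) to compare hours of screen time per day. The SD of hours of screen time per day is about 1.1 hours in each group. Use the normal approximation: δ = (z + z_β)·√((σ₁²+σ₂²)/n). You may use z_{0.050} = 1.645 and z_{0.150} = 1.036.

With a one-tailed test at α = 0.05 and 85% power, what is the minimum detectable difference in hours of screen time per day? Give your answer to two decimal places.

δ = (z_α + z_β) · √((σ₁²+σ₂²)/n)
  = (1.645 + 1.036) · √(2.42/399)
  = 2.681 · √0.00607
  = 2.681 · 0.0779
  = 0.2088

Minimum detectable difference ≈ 0.21 hours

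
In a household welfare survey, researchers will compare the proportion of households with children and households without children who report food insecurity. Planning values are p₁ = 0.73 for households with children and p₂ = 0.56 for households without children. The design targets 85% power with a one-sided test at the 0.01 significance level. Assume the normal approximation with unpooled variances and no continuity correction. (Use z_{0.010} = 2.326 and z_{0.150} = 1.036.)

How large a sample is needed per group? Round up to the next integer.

n = (z_α + z_β)² · [p₁(1−p₁) + p₂(1−p₂)] / (p₁ − p₂)²
  = (2.326 + 1.036)² · (0.73·0.27 + 0.56·0.44) / (0.17)²
  = (3.362)² · (0.1971 + 0.2464) / 0.0289
  = 11.3030 · 0.4435 / 0.0289
  = 173.46
Round up → n = 174 per group.

n = 174 per group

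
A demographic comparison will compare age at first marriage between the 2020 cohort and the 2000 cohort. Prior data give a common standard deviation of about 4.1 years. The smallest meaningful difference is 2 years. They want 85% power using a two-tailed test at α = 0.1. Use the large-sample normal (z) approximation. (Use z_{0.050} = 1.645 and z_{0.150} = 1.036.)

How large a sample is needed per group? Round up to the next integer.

n = (z_{α/2} + z_β)² · (σ₁² + σ₂²) / δ²
  = (1.645 + 1.036)² · (2·4.1² = 33.62) / 2²
  = 7.1878 · 33.62 / 4
  = 60.41
Round up → n = 61 per group.

n = 61 per group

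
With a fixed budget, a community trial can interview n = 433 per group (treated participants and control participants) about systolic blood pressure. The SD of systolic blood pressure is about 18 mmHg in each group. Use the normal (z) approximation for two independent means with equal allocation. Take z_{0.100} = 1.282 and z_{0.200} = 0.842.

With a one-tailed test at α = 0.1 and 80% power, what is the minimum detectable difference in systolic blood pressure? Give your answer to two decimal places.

δ = (z_α + z_β) · √((σ₁²+σ₂²)/n)
  = (1.282 + 0.842) · √(648/433)
  = 2.124 · √1.4965
  = 2.124 · 1.2233
  = 2.5984

Minimum detectable difference ≈ 2.60 mmHg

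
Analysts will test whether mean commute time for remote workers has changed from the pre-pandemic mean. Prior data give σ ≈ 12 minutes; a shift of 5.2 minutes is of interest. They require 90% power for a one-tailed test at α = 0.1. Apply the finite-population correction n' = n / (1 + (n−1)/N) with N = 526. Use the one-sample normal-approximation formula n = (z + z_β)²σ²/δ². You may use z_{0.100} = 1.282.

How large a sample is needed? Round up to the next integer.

n = 33

n = (z_α + z_β)² · σ² / δ²
  = (1.282 + 1.282)² · 12² / 5.2²
  = 6.5741 · 144 / 27.04
  = 35.01
Finite-population correction (N = 526): 35.01 / (1 + (35.01 − 1)/526) = 32.88.
Round up → n = 33.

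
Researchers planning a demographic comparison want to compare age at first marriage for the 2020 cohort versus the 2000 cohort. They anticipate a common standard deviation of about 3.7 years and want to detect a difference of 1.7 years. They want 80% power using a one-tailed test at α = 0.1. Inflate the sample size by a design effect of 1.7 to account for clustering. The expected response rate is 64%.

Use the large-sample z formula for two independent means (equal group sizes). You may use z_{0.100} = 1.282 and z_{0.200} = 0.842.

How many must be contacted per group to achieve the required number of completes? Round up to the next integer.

n = 114 per group

n = (z_α + z_β)² · (σ₁² + σ₂²) / δ²
  = (1.282 + 0.842)² · (2·3.7² = 27.38) / 1.7²
  = 4.5114 · 27.38 / 2.89
  = 42.74
Design effect: 1.7 × 42.74 = 72.66.
Adjust for 64% response: 72.66 / 0.64 = 113.53.
Round up → n = 114 per group.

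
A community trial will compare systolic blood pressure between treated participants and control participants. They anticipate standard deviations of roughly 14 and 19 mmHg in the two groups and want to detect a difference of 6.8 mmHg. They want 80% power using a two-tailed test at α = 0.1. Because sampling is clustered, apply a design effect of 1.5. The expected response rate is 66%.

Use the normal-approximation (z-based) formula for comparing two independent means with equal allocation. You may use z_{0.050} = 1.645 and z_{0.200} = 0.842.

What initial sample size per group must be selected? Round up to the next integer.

n = (z_{α/2} + z_β)² · (σ₁² + σ₂²) / δ²
  = (1.645 + 0.842)² · (14² + 19² = 557) / 6.8²
  = 6.1852 · 557 / 46.24
  = 74.51
Design effect: 1.5 × 74.51 = 111.76.
Adjust for 66% response: 111.76 / 0.66 = 169.33.
Round up → n = 170 per group.

n = 170 per group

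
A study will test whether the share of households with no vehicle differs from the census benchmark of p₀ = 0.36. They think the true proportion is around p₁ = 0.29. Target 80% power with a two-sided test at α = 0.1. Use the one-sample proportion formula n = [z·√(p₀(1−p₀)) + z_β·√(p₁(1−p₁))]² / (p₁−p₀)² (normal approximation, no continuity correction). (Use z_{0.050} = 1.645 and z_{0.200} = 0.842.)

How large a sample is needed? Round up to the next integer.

n = [z_{α/2}·√(p₀q₀) + z_β·√(p₁q₁)]² / (p₁ − p₀)²
  = [1.645·√(0.36·0.64) + 0.842·√(0.29·0.71)]² / (-0.07)²
  = [1.645·0.4800 + 0.842·0.4538]² / 0.0049
  = [1.1717]² / 0.0049
  = 280.16
Round up → n = 281.

n = 281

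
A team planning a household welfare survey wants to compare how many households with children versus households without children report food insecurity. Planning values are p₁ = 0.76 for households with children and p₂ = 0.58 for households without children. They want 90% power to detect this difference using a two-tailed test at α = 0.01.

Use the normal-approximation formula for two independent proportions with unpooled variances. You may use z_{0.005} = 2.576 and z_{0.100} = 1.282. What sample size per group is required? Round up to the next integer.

n = (z_{α/2} + z_β)² · [p₁(1−p₁) + p₂(1−p₂)] / (p₁ − p₂)²
  = (2.576 + 1.282)² · (0.76·0.24 + 0.58·0.42) / (0.18)²
  = (3.858)² · (0.1824 + 0.2436) / 0.0324
  = 14.8842 · 0.4260 / 0.0324
  = 195.70
Round up → n = 196 per group.

n = 196 per group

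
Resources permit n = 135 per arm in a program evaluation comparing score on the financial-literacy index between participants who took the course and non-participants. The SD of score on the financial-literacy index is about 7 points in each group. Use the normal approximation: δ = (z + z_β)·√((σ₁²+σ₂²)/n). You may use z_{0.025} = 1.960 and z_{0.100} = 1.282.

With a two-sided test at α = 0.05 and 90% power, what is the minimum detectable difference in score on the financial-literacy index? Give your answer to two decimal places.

δ = (z_{α/2} + z_β) · √((σ₁²+σ₂²)/n)
  = (1.960 + 1.282) · √(98/135)
  = 3.242 · √0.72593
  = 3.242 · 0.8520
  = 2.7622

Minimum detectable difference ≈ 2.76 points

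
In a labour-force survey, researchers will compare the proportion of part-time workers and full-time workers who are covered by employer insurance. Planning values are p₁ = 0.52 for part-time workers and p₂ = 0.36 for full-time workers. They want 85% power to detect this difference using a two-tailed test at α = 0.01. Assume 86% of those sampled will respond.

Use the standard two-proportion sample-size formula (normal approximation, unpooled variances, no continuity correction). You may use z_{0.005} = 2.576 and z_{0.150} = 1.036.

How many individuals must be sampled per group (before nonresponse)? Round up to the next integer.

n = 285 per group

n = (z_{α/2} + z_β)² · [p₁(1−p₁) + p₂(1−p₂)] / (p₁ − p₂)²
  = (2.576 + 1.036)² · (0.52·0.48 + 0.36·0.64) / (0.16)²
  = (3.612)² · (0.2496 + 0.2304) / 0.0256
  = 13.0465 · 0.4800 / 0.0256
  = 244.62
Adjust for 86% response: 244.62 / 0.86 = 284.44.
Round up → n = 285 per group.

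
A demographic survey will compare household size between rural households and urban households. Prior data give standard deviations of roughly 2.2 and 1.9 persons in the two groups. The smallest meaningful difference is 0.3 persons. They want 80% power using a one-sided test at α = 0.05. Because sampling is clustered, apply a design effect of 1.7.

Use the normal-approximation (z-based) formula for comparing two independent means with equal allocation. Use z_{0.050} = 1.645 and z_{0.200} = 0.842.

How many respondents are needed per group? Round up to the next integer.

n = 988 per group

n = (z_α + z_β)² · (σ₁² + σ₂²) / δ²
  = (1.645 + 0.842)² · (2.2² + 1.9² = 8.45) / 0.3²
  = 6.1852 · 8.45 / 0.09
  = 580.72
Design effect: 1.7 × 580.72 = 987.22.
Round up → n = 988 per group.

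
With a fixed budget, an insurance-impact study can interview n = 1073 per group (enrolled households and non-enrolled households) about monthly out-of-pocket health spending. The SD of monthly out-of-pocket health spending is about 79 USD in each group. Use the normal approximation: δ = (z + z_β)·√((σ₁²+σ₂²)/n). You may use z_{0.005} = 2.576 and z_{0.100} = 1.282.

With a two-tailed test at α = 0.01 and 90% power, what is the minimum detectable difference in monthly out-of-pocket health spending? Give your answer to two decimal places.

Minimum detectable difference ≈ 13.16 USD

δ = (z_{α/2} + z_β) · √((σ₁²+σ₂²)/n)
  = (2.576 + 1.282) · √(12482/1073)
  = 3.858 · √11.6328
  = 3.858 · 3.4107
  = 13.1584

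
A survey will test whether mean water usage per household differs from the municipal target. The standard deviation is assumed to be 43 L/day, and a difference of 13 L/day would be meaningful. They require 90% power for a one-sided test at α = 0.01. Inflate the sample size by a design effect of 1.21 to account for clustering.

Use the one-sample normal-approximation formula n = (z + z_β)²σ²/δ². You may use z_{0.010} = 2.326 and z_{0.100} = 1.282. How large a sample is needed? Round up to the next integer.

n = (z_α + z_β)² · σ² / δ²
  = (2.326 + 1.282)² · 43² / 13²
  = 13.0177 · 1849 / 169
  = 142.42
Design effect: 1.21 × 142.42 = 172.33.
Round up → n = 173.

n = 173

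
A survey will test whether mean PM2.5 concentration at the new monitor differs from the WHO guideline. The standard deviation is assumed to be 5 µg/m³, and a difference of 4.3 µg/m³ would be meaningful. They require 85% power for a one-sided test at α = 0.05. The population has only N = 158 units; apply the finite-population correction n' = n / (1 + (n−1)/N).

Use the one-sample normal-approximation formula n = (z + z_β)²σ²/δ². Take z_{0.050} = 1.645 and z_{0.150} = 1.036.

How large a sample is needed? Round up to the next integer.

n = (z_α + z_β)² · σ² / δ²
  = (1.645 + 1.036)² · 5² / 4.3²
  = 7.1878 · 25 / 18.49
  = 9.72
Finite-population correction (N = 158): 9.72 / (1 + (9.72 − 1)/158) = 9.21.
Round up → n = 10.

n = 10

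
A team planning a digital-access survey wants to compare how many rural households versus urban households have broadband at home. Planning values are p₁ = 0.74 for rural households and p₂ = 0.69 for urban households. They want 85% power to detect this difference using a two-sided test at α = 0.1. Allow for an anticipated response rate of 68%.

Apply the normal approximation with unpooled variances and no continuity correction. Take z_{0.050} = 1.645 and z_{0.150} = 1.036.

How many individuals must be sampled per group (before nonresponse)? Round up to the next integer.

n = 1718 per group

n = (z_{α/2} + z_β)² · [p₁(1−p₁) + p₂(1−p₂)] / (p₁ − p₂)²
  = (1.645 + 1.036)² · (0.74·0.26 + 0.69·0.31) / (0.05)²
  = (2.681)² · (0.1924 + 0.2139) / 0.0025
  = 7.1878 · 0.4063 / 0.0025
  = 1168.15
Adjust for 68% response: 1168.15 / 0.68 = 1717.87.
Round up → n = 1718 per group.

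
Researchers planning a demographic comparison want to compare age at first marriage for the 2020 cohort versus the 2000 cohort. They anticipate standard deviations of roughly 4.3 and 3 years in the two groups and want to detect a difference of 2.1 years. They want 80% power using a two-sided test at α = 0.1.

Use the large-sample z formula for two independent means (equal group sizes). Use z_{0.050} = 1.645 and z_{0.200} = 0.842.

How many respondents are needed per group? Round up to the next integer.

n = (z_{α/2} + z_β)² · (σ₁² + σ₂²) / δ²
  = (1.645 + 0.842)² · (4.3² + 3² = 27.49) / 2.1²
  = 6.1852 · 27.49 / 4.41
  = 38.56
Round up → n = 39 per group.

n = 39 per group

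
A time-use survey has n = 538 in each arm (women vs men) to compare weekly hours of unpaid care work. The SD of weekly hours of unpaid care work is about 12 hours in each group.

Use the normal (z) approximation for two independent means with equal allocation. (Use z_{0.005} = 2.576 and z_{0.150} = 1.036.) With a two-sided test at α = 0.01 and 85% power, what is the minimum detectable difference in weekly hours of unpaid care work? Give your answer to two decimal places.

δ = (z_{α/2} + z_β) · √((σ₁²+σ₂²)/n)
  = (2.576 + 1.036) · √(288/538)
  = 3.612 · √0.53532
  = 3.612 · 0.7317
  = 2.6427

Minimum detectable difference ≈ 2.64 hours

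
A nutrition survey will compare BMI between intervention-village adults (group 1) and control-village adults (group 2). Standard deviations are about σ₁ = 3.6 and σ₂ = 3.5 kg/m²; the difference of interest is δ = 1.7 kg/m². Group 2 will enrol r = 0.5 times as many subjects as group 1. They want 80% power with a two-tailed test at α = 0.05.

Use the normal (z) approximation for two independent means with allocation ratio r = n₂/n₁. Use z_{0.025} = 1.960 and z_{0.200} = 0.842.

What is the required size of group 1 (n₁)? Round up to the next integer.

n₁ = 102

n₁ = (z_{α/2} + z_β)² · (σ₁² + σ₂²/r) / δ²
   = (1.960 + 0.842)² · (3.6² + 3.5²/0.5) / 1.7²
   = 7.8512 · (12.96 + 24.5) / 2.89
   = 7.8512 · 37.46 / 2.89
   = 101.77
Round up → n₁ = 102; n₂ = r·n₁ = 0.5 × 102 = 51.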